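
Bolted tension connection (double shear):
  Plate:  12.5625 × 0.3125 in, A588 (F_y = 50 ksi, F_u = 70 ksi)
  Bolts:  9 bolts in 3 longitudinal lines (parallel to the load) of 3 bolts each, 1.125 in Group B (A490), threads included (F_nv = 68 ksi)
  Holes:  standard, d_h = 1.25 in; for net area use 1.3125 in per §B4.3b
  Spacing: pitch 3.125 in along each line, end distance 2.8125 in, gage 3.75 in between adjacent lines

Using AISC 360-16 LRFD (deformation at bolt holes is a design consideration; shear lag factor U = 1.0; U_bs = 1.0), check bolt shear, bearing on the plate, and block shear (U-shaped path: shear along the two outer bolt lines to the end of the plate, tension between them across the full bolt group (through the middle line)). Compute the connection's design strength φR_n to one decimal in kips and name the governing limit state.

193.8 kips (block shear governs)

Bolt shear: A_b = π(1.125)²/4 = 0.99402 in². φR_n = 0.75 × 68 × 0.99402 × 9 × 2 = 912.5 kips.
Bearing (0.3125 in plate, F_u = 70 ksi): end bolts L_c = 2.8125 − 1.25/2 = 2.1875, R_n = min(1.2×2.1875×0.3125×70, 2.4×1.125×0.3125×70) = 57.422 kips/bolt; interior L_c = 3.125 − 1.25 = 1.875, R_n = 49.219 kips/bolt. φR_n = 0.75 × (3×57.422 + 6×49.219) = 350.7 kips.
Block shear: shear path 2×[2.8125+2×3.125] = 2×9.0625 in, A_gv = 5.6641, A_nv = 2×(9.0625 − 2.5×1.3125)×0.3125 = 3.6133 in²; tension across gage: (7.5 − 2×1.3125)×0.3125 = 1.5234 in². R_n = min(0.6×70×3.6133, 0.6×50×5.6641) + 1.0×70×1.5234 = min(151.76, 169.92) + 106.64 = 258.4 kips. φR_n = 0.75 × 258.4 = 193.8 kips.
Governing: min(912.5, 350.7, 193.8) = 193.8 kips → block shear.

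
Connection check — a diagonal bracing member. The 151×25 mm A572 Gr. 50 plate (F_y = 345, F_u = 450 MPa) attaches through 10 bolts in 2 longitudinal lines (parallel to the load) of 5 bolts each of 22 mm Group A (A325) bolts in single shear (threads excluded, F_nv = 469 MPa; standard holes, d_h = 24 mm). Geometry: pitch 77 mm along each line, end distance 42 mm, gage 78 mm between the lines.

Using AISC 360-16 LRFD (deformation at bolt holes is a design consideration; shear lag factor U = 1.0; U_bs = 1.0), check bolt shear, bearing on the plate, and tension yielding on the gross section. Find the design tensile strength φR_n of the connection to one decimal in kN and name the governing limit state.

Bolt shear: A_b = π(22)²/4 = 380.13 mm². φR_n = 0.75 × 469 × 380.13 × 10 × 1 = 1337.1 kN.
Bearing (25 mm plate, F_u = 450 MPa): end bolts L_c = 42 − 24/2 = 30, R_n = min(1.2×30×25×450, 2.4×22×25×450) = 405 kN/bolt; interior L_c = 77 − 24 = 53, R_n = 594 kN/bolt. φR_n = 0.75 × (2×405 + 8×594) = 4171.5 kN.
Tension yield (gross): A_g = 151×25 = 3775 mm². φR_n = 0.90 × 345 × 3775 = 1172.1 kN.
Governing: min(1337.1, 4171.5, 1172.1) = 1172.1 kN → gross-section yield.

1172.1 kN (gross-section yield governs)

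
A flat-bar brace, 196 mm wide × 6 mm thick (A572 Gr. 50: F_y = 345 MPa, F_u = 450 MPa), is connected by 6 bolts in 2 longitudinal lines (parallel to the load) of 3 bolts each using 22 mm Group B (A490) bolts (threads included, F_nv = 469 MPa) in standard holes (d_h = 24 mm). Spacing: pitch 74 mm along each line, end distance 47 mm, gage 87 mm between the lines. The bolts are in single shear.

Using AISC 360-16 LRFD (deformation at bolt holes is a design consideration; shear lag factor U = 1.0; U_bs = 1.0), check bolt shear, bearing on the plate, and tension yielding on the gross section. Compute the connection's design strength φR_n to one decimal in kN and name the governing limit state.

365.1 kN (gross-section yield governs)

Bolt shear: A_b = π(22)²/4 = 380.13 mm². φR_n = 0.75 × 469 × 380.13 × 6 × 1 = 802.3 kN.
Bearing (6 mm plate, F_u = 450 MPa): end bolts L_c = 47 − 24/2 = 35, R_n = min(1.2×35×6×450, 2.4×22×6×450) = 113.4 kN/bolt; interior L_c = 74 − 24 = 50, R_n = 142.56 kN/bolt. φR_n = 0.75 × (2×113.4 + 4×142.56) = 597.8 kN.
Tension yield (gross): A_g = 196×6 = 1176 mm². φR_n = 0.90 × 345 × 1176 = 365.1 kN.
Governing: min(802.3, 597.8, 365.1) = 365.1 kN → gross-section yield.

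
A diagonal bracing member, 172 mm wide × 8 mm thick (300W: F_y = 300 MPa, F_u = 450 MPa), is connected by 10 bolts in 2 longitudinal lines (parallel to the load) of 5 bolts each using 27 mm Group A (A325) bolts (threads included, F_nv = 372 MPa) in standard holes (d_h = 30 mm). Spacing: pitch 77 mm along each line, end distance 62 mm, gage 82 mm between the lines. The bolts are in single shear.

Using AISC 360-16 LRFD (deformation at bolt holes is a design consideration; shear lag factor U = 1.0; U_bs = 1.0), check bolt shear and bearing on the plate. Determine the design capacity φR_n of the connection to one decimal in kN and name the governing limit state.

1522.8 kN (bearing governs)

Bolt shear: A_b = π(27)²/4 = 572.56 mm². φR_n = 0.75 × 372 × 572.56 × 10 × 1 = 1597.4 kN.
Bearing (8 mm plate, F_u = 450 MPa): end bolts L_c = 62 − 30/2 = 47, R_n = min(1.2×47×8×450, 2.4×27×8×450) = 203.04 kN/bolt; interior L_c = 77 − 30 = 47, R_n = 203.04 kN/bolt. φR_n = 0.75 × (2×203.04 + 8×203.04) = 1522.8 kN.
Governing: min(1597.4, 1522.8) = 1522.8 kN → bearing.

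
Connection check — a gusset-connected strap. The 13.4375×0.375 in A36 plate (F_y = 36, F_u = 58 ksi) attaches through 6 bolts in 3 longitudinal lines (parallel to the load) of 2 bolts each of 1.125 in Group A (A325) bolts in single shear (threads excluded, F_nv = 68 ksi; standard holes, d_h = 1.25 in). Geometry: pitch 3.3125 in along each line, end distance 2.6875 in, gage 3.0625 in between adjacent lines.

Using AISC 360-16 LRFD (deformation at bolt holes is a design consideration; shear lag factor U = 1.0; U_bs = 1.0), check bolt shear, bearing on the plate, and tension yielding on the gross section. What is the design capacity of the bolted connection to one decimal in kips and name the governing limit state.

163.3 kips (gross-section yield governs)

Bolt shear: A_b = π(1.125)²/4 = 0.99402 in². φR_n = 0.75 × 68 × 0.99402 × 6 × 1 = 304.2 kips.
Bearing (0.375 in plate, F_u = 58 ksi): end bolts L_c = 2.6875 − 1.25/2 = 2.0625, R_n = min(1.2×2.0625×0.375×58, 2.4×1.125×0.375×58) = 53.831 kips/bolt; interior L_c = 3.3125 − 1.25 = 2.0625, R_n = 53.831 kips/bolt. φR_n = 0.75 × (3×53.831 + 3×53.831) = 242.2 kips.
Tension yield (gross): A_g = 13.4375×0.375 = 5.0391 in². φR_n = 0.90 × 36 × 5.0391 = 163.3 kips.
Governing: min(304.2, 242.2, 163.3) = 163.3 kips → gross-section yield.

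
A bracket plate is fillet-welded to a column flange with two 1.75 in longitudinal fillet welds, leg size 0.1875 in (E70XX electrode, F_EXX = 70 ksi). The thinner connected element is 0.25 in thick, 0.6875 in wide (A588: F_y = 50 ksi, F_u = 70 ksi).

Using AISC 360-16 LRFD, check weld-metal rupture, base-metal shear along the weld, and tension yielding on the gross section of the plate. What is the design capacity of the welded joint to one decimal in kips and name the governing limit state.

7.7 kips (gross-section yield governs)

Weld metal: throat = 0.707×0.1875 = 0.13256 in, L = 2×1.75 = 3.5 in. φR_n = 0.75 × 0.6 × 70 × 0.13256 × 3.5 = 14.6 kips.
Base metal shear (0.25 in plate): yield φR_n = 1.0×0.6×50×0.25×3.5 = 26.3 kips; rupture φR_n = 0.75×0.6×70×0.25×3.5 = 27.6 kips; take 26.3 kips (yield).
Tension yield (gross): A_g = 0.6875×0.25 = 0.17188 in². φR_n = 0.90 × 50 × 0.17188 = 7.7 kips.
Governing: min(14.6, 26.3, 7.7) = 7.7 kips → gross-section yield.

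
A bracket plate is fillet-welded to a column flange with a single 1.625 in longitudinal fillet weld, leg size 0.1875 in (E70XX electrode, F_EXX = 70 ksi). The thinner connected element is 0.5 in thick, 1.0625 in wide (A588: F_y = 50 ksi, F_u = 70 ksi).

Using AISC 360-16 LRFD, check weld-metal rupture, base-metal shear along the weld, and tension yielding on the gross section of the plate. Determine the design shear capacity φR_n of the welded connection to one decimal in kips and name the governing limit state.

Weld metal: throat = 0.707×0.1875 = 0.13256 in, L = 1.625 in. φR_n = 0.75 × 0.6 × 70 × 0.13256 × 1.625 = 6.8 kips.
Base metal shear (0.5 in plate): yield φR_n = 1.0×0.6×50×0.5×1.625 = 24.4 kips; rupture φR_n = 0.75×0.6×70×0.5×1.625 = 25.6 kips; take 24.4 kips (yield).
Tension yield (gross): A_g = 1.0625×0.5 = 0.53125 in². φR_n = 0.90 × 50 × 0.53125 = 23.9 kips.
Governing: min(6.8, 24.4, 23.9) = 6.8 kips → weld metal.

6.8 kips (weld metal governs)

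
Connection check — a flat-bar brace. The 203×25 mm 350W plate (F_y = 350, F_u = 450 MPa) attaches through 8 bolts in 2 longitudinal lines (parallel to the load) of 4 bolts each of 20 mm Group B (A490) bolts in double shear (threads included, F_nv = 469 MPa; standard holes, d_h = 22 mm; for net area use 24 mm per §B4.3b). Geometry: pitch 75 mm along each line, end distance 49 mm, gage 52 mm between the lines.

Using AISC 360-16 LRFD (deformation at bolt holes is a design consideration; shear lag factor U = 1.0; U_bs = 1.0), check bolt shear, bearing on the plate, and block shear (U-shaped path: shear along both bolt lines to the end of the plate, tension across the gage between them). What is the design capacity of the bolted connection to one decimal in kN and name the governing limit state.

1768.1 kN (bolt shear governs)

Bolt shear: A_b = π(20)²/4 = 314.16 mm². φR_n = 0.75 × 469 × 314.16 × 8 × 2 = 1768.1 kN.
Bearing (25 mm plate, F_u = 450 MPa): end bolts L_c = 49 − 22/2 = 38, R_n = min(1.2×38×25×450, 2.4×20×25×450) = 513 kN/bolt; interior L_c = 75 − 22 = 53, R_n = 540 kN/bolt. φR_n = 0.75 × (2×513 + 6×540) = 3199.5 kN.
Block shear: shear path 2×[49+3×75] = 2×274 mm, A_gv = 13700, A_nv = 2×(274 − 3.5×24)×25 = 9500 mm²; tension across gage: (52 − 1×24)×25 = 700 mm². R_n = min(0.6×450×9500, 0.6×350×13700) + 1.0×450×700 = min(2565, 2877) + 315 = 2880 kN. φR_n = 0.75 × 2880 = 2160.0 kN.
Governing: min(1768.1, 3199.5, 2160.0) = 1768.1 kN → bolt shear.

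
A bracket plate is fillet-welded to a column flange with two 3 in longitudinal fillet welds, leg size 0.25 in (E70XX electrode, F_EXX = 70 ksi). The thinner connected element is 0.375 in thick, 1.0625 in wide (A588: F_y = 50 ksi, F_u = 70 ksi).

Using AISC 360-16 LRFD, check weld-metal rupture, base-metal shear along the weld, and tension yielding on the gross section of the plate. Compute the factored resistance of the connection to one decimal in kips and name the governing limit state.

17.9 kips (gross-section yield governs)

Weld metal: throat = 0.707×0.25 = 0.17675 in, L = 2×3 = 6 in. φR_n = 0.75 × 0.6 × 70 × 0.17675 × 6 = 33.4 kips.
Base metal shear (0.375 in plate): yield φR_n = 1.0×0.6×50×0.375×6 = 67.5 kips; rupture φR_n = 0.75×0.6×70×0.375×6 = 70.9 kips; take 67.5 kips (yield).
Tension yield (gross): A_g = 1.0625×0.375 = 0.39844 in². φR_n = 0.90 × 50 × 0.39844 = 17.9 kips.
Governing: min(33.4, 67.5, 17.9) = 17.9 kips → gross-section yield.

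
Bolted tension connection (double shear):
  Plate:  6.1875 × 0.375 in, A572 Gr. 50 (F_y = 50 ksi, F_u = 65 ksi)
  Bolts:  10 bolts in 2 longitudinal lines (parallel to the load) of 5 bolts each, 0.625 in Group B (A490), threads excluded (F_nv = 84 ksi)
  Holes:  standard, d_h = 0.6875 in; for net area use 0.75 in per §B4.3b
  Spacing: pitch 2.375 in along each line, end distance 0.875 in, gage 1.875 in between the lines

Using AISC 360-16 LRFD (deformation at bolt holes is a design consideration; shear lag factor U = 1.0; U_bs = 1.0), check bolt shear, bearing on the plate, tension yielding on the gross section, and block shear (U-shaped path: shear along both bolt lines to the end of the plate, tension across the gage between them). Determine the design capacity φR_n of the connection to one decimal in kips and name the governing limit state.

Bolt shear: A_b = π(0.625)²/4 = 0.3068 in². φR_n = 0.75 × 84 × 0.3068 × 10 × 2 = 386.6 kips.
Bearing (0.375 in plate, F_u = 65 ksi): end bolts L_c = 0.875 − 0.6875/2 = 0.53125, R_n = min(1.2×0.53125×0.375×65, 2.4×0.625×0.375×65) = 15.539 kips/bolt; interior L_c = 2.375 − 0.6875 = 1.6875, R_n = 36.563 kips/bolt. φR_n = 0.75 × (2×15.539 + 8×36.563) = 242.7 kips.
Tension yield (gross): A_g = 6.1875×0.375 = 2.3203 in². φR_n = 0.90 × 50 × 2.3203 = 104.4 kips.
Block shear: shear path 2×[0.875+4×2.375] = 2×10.375 in, A_gv = 7.7813, A_nv = 2×(10.375 − 4.5×0.75)×0.375 = 5.25 in²; tension across gage: (1.875 − 1×0.75)×0.375 = 0.42188 in². R_n = min(0.6×65×5.25, 0.6×50×7.7813) + 1.0×65×0.42188 = min(204.75, 233.44) + 27.422 = 232.17 kips. φR_n = 0.75 × 232.17 = 174.1 kips.
Governing: min(386.6, 242.7, 104.4, 174.1) = 104.4 kips → gross-section yield.

104.4 kips (gross-section yield governs)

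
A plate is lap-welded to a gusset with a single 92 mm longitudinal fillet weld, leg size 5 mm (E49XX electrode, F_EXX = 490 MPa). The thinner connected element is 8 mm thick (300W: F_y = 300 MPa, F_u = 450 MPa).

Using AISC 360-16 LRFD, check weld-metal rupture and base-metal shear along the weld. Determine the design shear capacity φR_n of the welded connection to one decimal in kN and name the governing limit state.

Weld metal: throat = 0.707×5 = 3.535 mm, L = 92 mm. φR_n = 0.75 × 0.6 × 490 × 3.535 × 92 = 71.7 kN.
Base metal shear (8 mm plate): yield φR_n = 1.0×0.6×300×8×92 = 132.5 kN; rupture φR_n = 0.75×0.6×450×8×92 = 149.0 kN; take 132.5 kN (yield).
Governing: min(71.7, 132.5) = 71.7 kN → weld metal.

71.7 kN (weld metal governs)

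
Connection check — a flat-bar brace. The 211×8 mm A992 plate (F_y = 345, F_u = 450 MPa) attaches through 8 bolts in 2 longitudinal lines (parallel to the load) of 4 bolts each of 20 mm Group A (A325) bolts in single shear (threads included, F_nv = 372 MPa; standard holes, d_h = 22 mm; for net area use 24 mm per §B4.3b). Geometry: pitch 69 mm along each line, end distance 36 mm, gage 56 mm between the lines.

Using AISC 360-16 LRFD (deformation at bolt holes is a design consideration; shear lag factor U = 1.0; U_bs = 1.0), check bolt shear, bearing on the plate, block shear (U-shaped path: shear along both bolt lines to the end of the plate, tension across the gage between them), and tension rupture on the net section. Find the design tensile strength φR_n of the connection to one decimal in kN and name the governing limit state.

440.1 kN (net-section rupture governs)

Bolt shear: A_b = π(20)²/4 = 314.16 mm². φR_n = 0.75 × 372 × 314.16 × 8 × 1 = 701.2 kN.
Bearing (8 mm plate, F_u = 450 MPa): end bolts L_c = 36 − 22/2 = 25, R_n = min(1.2×25×8×450, 2.4×20×8×450) = 108 kN/bolt; interior L_c = 69 − 22 = 47, R_n = 172.8 kN/bolt. φR_n = 0.75 × (2×108 + 6×172.8) = 939.6 kN.
Block shear: shear path 2×[36+3×69] = 2×243 mm, A_gv = 3888, A_nv = 2×(243 − 3.5×24)×8 = 2544 mm²; tension across gage: (56 − 1×24)×8 = 256 mm². R_n = min(0.6×450×2544, 0.6×345×3888) + 1.0×450×256 = min(686.88, 804.82) + 115.2 = 802.08 kN. φR_n = 0.75 × 802.08 = 601.6 kN.
Tension rupture (net): A_n = (211 − 2×24)×8 = 1304 mm² (U = 1.0, A_e = A_n). φR_n = 0.75 × 450 × 1304 = 440.1 kN.
Governing: min(701.2, 939.6, 601.6, 440.1) = 440.1 kN → net-section rupture.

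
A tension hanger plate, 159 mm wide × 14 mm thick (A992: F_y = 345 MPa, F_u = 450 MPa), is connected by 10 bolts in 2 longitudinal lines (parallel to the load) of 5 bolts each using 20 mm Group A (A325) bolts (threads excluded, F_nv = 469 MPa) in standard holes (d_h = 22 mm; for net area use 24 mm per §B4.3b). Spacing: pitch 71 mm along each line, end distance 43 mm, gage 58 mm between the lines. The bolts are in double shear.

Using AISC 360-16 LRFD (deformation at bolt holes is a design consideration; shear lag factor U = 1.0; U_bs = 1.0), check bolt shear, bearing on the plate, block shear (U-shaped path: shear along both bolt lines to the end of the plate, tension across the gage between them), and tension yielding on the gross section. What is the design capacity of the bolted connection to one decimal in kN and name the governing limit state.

Bolt shear: A_b = π(20)²/4 = 314.16 mm². φR_n = 0.75 × 469 × 314.16 × 10 × 2 = 2210.1 kN.
Bearing (14 mm plate, F_u = 450 MPa): end bolts L_c = 43 − 22/2 = 32, R_n = min(1.2×32×14×450, 2.4×20×14×450) = 241.92 kN/bolt; interior L_c = 71 − 22 = 49, R_n = 302.4 kN/bolt. φR_n = 0.75 × (2×241.92 + 8×302.4) = 2177.3 kN.
Block shear: shear path 2×[43+4×71] = 2×327 mm, A_gv = 9156, A_nv = 2×(327 − 4.5×24)×14 = 6132 mm²; tension across gage: (58 − 1×24)×14 = 476 mm². R_n = min(0.6×450×6132, 0.6×345×9156) + 1.0×450×476 = min(1655.6, 1895.3) + 214.2 = 1869.8 kN. φR_n = 0.75 × 1869.8 = 1402.4 kN.
Tension yield (gross): A_g = 159×14 = 2226 mm². φR_n = 0.90 × 345 × 2226 = 691.2 kN.
Governing: min(2210.1, 2177.3, 1402.4, 691.2) = 691.2 kN → gross-section yield.

691.2 kN (gross-section yield governs)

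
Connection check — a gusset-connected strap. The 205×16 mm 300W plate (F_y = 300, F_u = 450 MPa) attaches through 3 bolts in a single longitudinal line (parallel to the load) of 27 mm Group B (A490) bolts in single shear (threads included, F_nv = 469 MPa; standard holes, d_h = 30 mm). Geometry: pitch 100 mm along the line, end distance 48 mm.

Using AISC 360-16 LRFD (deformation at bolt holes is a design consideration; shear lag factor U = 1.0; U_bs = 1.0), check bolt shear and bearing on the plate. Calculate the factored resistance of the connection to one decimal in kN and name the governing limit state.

Bolt shear: A_b = π(27)²/4 = 572.56 mm². φR_n = 0.75 × 469 × 572.56 × 3 × 1 = 604.2 kN.
Bearing (16 mm plate, F_u = 450 MPa): end bolts L_c = 48 − 30/2 = 33, R_n = min(1.2×33×16×450, 2.4×27×16×450) = 285.12 kN/bolt; interior L_c = 100 − 30 = 70, R_n = 466.56 kN/bolt. φR_n = 0.75 × (1×285.12 + 2×466.56) = 913.7 kN.
Governing: min(604.2, 913.7) = 604.2 kN → bolt shear.

604.2 kN (bolt shear governs)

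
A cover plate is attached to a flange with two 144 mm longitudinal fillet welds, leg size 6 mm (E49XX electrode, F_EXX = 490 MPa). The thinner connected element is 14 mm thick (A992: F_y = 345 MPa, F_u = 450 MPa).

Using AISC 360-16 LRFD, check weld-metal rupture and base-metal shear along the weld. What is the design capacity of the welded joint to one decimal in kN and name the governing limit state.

Weld metal: throat = 0.707×6 = 4.242 mm, L = 2×144 = 288 mm. φR_n = 0.75 × 0.6 × 490 × 4.242 × 288 = 269.4 kN.
Base metal shear (14 mm plate): yield φR_n = 1.0×0.6×345×14×288 = 834.6 kN; rupture φR_n = 0.75×0.6×450×14×288 = 816.5 kN; take 816.5 kN (rupture).
Governing: min(269.4, 816.5) = 269.4 kN → weld metal.

269.4 kN (weld metal governs)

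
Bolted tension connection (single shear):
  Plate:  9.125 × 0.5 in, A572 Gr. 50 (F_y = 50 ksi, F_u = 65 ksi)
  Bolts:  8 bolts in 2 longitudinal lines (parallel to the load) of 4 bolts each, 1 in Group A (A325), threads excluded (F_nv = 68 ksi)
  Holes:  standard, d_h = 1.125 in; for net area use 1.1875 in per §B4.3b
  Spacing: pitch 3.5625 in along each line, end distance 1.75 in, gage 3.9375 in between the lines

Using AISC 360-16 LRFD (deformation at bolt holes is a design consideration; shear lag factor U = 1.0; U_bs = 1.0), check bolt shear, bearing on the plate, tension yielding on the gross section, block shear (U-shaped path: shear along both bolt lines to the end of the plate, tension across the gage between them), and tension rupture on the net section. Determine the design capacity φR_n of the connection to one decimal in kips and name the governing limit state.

164.5 kips (net-section rupture governs)

Bolt shear: A_b = π(1)²/4 = 0.7854 in². φR_n = 0.75 × 68 × 0.7854 × 8 × 1 = 320.4 kips.
Bearing (0.5 in plate, F_u = 65 ksi): end bolts L_c = 1.75 − 1.125/2 = 1.1875, R_n = min(1.2×1.1875×0.5×65, 2.4×1×0.5×65) = 46.313 kips/bolt; interior L_c = 3.5625 − 1.125 = 2.4375, R_n = 78 kips/bolt. φR_n = 0.75 × (2×46.313 + 6×78) = 420.5 kips.
Tension yield (gross): A_g = 9.125×0.5 = 4.5625 in². φR_n = 0.90 × 50 × 4.5625 = 205.3 kips.
Block shear: shear path 2×[1.75+3×3.5625] = 2×12.4375 in, A_gv = 12.438, A_nv = 2×(12.4375 − 3.5×1.1875)×0.5 = 8.2813 in²; tension across gage: (3.9375 − 1×1.1875)×0.5 = 1.375 in². R_n = min(0.6×65×8.2813, 0.6×50×12.438) + 1.0×65×1.375 = min(322.97, 373.14) + 89.375 = 412.35 kips. φR_n = 0.75 × 412.35 = 309.3 kips.
Tension rupture (net): A_n = (9.125 − 2×1.1875)×0.5 = 3.375 in² (U = 1.0, A_e = A_n). φR_n = 0.75 × 65 × 3.375 = 164.5 kips.
Governing: min(320.4, 420.5, 205.3, 309.3, 164.5) = 164.5 kips → net-section rupture.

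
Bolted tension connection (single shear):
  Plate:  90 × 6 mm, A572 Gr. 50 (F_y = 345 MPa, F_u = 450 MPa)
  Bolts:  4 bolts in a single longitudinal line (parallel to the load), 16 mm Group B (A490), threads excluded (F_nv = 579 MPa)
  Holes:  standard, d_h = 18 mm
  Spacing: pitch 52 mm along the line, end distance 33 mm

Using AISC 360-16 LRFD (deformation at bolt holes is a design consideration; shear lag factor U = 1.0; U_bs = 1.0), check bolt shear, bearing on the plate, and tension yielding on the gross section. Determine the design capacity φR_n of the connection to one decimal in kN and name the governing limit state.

Bolt shear: A_b = π(16)²/4 = 201.06 mm². φR_n = 0.75 × 579 × 201.06 × 4 × 1 = 349.2 kN.
Bearing (6 mm plate, F_u = 450 MPa): end bolts L_c = 33 − 18/2 = 24, R_n = min(1.2×24×6×450, 2.4×16×6×450) = 77.76 kN/bolt; interior L_c = 52 − 18 = 34, R_n = 103.68 kN/bolt. φR_n = 0.75 × (1×77.76 + 3×103.68) = 291.6 kN.
Tension yield (gross): A_g = 90×6 = 540 mm². φR_n = 0.90 × 345 × 540 = 167.7 kN.
Governing: min(349.2, 291.6, 167.7) = 167.7 kN → gross-section yield.

167.7 kN (gross-section yield governs)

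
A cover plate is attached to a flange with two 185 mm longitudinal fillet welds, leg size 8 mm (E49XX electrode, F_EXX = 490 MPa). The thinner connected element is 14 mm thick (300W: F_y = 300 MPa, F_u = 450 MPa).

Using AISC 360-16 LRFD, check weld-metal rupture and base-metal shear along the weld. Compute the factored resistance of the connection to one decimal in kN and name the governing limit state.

Weld metal: throat = 0.707×8 = 5.656 mm, L = 2×185 = 370 mm. φR_n = 0.75 × 0.6 × 490 × 5.656 × 370 = 461.4 kN.
Base metal shear (14 mm plate): yield φR_n = 1.0×0.6×300×14×370 = 932.4 kN; rupture φR_n = 0.75×0.6×450×14×370 = 1049.0 kN; take 932.4 kN (yield).
Governing: min(461.4, 932.4) = 461.4 kN → weld metal.

461.4 kN (weld metal governs)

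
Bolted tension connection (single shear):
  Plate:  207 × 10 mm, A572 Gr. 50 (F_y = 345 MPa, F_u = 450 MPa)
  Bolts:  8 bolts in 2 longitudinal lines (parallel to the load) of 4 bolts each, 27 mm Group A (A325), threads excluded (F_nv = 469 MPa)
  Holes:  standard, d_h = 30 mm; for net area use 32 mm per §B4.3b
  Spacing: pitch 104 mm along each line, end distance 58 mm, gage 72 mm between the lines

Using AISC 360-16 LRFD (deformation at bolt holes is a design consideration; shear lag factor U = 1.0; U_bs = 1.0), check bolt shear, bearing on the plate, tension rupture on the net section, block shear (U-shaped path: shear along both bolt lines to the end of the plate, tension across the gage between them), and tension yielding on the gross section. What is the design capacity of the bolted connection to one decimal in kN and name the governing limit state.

482.6 kN (net-section rupture governs)

Bolt shear: A_b = π(27)²/4 = 572.56 mm². φR_n = 0.75 × 469 × 572.56 × 8 × 1 = 1611.2 kN.
Bearing (10 mm plate, F_u = 450 MPa): end bolts L_c = 58 − 30/2 = 43, R_n = min(1.2×43×10×450, 2.4×27×10×450) = 232.2 kN/bolt; interior L_c = 104 − 30 = 74, R_n = 291.6 kN/bolt. φR_n = 0.75 × (2×232.2 + 6×291.6) = 1660.5 kN.
Tension rupture (net): A_n = (207 − 2×32)×10 = 1430 mm² (U = 1.0, A_e = A_n). φR_n = 0.75 × 450 × 1430 = 482.6 kN.
Block shear: shear path 2×[58+3×104] = 2×370 mm, A_gv = 7400, A_nv = 2×(370 − 3.5×32)×10 = 5160 mm²; tension across gage: (72 − 1×32)×10 = 400 mm². R_n = min(0.6×450×5160, 0.6×345×7400) + 1.0×450×400 = min(1393.2, 1531.8) + 180 = 1573.2 kN. φR_n = 0.75 × 1573.2 = 1179.9 kN.
Tension yield (gross): A_g = 207×10 = 2070 mm². φR_n = 0.90 × 345 × 2070 = 642.7 kN.
Governing: min(1611.2, 1660.5, 482.6, 1179.9, 642.7) = 482.6 kN → net-section rupture.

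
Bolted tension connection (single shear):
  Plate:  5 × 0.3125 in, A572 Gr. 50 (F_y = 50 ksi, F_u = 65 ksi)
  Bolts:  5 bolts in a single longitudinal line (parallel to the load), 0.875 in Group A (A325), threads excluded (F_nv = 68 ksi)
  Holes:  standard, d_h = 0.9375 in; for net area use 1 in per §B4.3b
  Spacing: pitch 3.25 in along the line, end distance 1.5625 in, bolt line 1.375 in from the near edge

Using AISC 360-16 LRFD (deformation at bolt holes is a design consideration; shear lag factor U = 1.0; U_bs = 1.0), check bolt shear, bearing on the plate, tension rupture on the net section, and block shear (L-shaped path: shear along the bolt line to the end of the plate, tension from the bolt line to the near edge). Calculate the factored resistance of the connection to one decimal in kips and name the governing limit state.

Bolt shear: A_b = π(0.875)²/4 = 0.60132 in². φR_n = 0.75 × 68 × 0.60132 × 5 × 1 = 153.3 kips.
Bearing (0.3125 in plate, F_u = 65 ksi): end bolts L_c = 1.5625 − 0.9375/2 = 1.09375, R_n = min(1.2×1.09375×0.3125×65, 2.4×0.875×0.3125×65) = 26.66 kips/bolt; interior L_c = 3.25 − 0.9375 = 2.3125, R_n = 42.656 kips/bolt. φR_n = 0.75 × (1×26.66 + 4×42.656) = 148.0 kips.
Tension rupture (net): A_n = (5 − 1×1)×0.3125 = 1.25 in² (U = 1.0, A_e = A_n). φR_n = 0.75 × 65 × 1.25 = 60.9 kips.
Block shear: shear path 1×[1.5625+4×3.25] = 1×14.5625 in, A_gv = 4.5508, A_nv = 1×(14.5625 − 4.5×1)×0.3125 = 3.1445 in²; tension to near edge: (1.375 − 0.5×1)×0.3125 = 0.27344 in². R_n = min(0.6×65×3.1445, 0.6×50×4.5508) + 1.0×65×0.27344 = min(122.64, 136.52) + 17.774 = 140.41 kips. φR_n = 0.75 × 140.41 = 105.3 kips.
Governing: min(153.3, 148.0, 60.9, 105.3) = 60.9 kips → net-section rupture.

60.9 kips (net-section rupture governs)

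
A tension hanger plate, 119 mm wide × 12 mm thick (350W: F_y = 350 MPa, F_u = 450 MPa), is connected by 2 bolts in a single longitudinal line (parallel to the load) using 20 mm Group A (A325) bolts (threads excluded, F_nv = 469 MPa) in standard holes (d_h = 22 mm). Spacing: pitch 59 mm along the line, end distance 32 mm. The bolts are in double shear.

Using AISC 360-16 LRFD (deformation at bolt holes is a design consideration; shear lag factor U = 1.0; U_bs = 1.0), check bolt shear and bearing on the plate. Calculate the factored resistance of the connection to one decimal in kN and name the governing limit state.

Bolt shear: A_b = π(20)²/4 = 314.16 mm². φR_n = 0.75 × 469 × 314.16 × 2 × 2 = 442.0 kN.
Bearing (12 mm plate, F_u = 450 MPa): end bolts L_c = 32 − 22/2 = 21, R_n = min(1.2×21×12×450, 2.4×20×12×450) = 136.08 kN/bolt; interior L_c = 59 − 22 = 37, R_n = 239.76 kN/bolt. φR_n = 0.75 × (1×136.08 + 1×239.76) = 281.9 kN.
Governing: min(442.0, 281.9) = 281.9 kN → bearing.

281.9 kN (bearing governs)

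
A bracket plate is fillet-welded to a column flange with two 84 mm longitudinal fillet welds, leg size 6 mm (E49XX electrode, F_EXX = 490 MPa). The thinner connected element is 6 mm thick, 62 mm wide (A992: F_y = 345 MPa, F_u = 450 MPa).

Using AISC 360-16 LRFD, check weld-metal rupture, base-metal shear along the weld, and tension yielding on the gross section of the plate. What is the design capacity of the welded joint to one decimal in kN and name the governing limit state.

115.5 kN (gross-section yield governs)

Weld metal: throat = 0.707×6 = 4.242 mm, L = 2×84 = 168 mm. φR_n = 0.75 × 0.6 × 490 × 4.242 × 168 = 157.1 kN.
Base metal shear (6 mm plate): yield φR_n = 1.0×0.6×345×6×168 = 208.7 kN; rupture φR_n = 0.75×0.6×450×6×168 = 204.1 kN; take 204.1 kN (rupture).
Tension yield (gross): A_g = 62×6 = 372 mm². φR_n = 0.90 × 345 × 372 = 115.5 kN.
Governing: min(157.1, 204.1, 115.5) = 115.5 kN → gross-section yield.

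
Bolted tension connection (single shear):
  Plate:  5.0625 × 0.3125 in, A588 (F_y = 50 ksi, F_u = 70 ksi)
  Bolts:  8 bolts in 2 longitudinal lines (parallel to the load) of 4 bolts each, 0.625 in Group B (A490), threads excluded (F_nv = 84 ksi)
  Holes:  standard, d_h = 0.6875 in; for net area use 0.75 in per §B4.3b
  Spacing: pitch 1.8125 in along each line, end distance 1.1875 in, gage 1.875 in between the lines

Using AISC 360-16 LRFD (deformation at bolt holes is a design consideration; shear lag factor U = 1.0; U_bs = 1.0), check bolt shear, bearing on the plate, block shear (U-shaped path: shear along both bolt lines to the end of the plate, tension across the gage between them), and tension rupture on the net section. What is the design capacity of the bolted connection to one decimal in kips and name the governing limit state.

Bolt shear: A_b = π(0.625)²/4 = 0.3068 in². φR_n = 0.75 × 84 × 0.3068 × 8 × 1 = 154.6 kips.
Bearing (0.3125 in plate, F_u = 70 ksi): end bolts L_c = 1.1875 − 0.6875/2 = 0.84375, R_n = min(1.2×0.84375×0.3125×70, 2.4×0.625×0.3125×70) = 22.148 kips/bolt; interior L_c = 1.8125 − 0.6875 = 1.125, R_n = 29.531 kips/bolt. φR_n = 0.75 × (2×22.148 + 6×29.531) = 166.1 kips.
Block shear: shear path 2×[1.1875+3×1.8125] = 2×6.625 in, A_gv = 4.1406, A_nv = 2×(6.625 − 3.5×0.75)×0.3125 = 2.5 in²; tension across gage: (1.875 − 1×0.75)×0.3125 = 0.35156 in². R_n = min(0.6×70×2.5, 0.6×50×4.1406) + 1.0×70×0.35156 = min(105, 124.22) + 24.609 = 129.61 kips. φR_n = 0.75 × 129.61 = 97.2 kips.
Tension rupture (net): A_n = (5.0625 − 2×0.75)×0.3125 = 1.1133 in² (U = 1.0, A_e = A_n). φR_n = 0.75 × 70 × 1.1133 = 58.4 kips.
Governing: min(154.6, 166.1, 97.2, 58.4) = 58.4 kips → net-section rupture.

58.4 kips (net-section rupture governs)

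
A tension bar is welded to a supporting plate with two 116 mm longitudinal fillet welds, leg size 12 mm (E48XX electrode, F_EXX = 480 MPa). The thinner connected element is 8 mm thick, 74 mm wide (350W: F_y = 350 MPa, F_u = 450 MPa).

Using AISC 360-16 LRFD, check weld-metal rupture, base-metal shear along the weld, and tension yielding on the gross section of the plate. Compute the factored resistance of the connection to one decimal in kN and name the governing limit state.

186.5 kN (gross-section yield governs)

Weld metal: throat = 0.707×12 = 8.484 mm, L = 2×116 = 232 mm. φR_n = 0.75 × 0.6 × 480 × 8.484 × 232 = 425.2 kN.
Base metal shear (8 mm plate): yield φR_n = 1.0×0.6×350×8×232 = 389.8 kN; rupture φR_n = 0.75×0.6×450×8×232 = 375.8 kN; take 375.8 kN (rupture).
Tension yield (gross): A_g = 74×8 = 592 mm². φR_n = 0.90 × 350 × 592 = 186.5 kN.
Governing: min(425.2, 375.8, 186.5) = 186.5 kN → gross-section yield.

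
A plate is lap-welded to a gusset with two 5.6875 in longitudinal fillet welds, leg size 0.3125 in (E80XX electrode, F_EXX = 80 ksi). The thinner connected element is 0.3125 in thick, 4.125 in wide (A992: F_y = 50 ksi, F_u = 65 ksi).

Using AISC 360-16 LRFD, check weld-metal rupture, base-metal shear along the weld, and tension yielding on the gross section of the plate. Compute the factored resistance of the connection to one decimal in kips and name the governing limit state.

58.0 kips (gross-section yield governs)

Weld metal: throat = 0.707×0.3125 = 0.22094 in, L = 2×5.6875 = 11.375 in. φR_n = 0.75 × 0.6 × 80 × 0.22094 × 11.375 = 90.5 kips.
Base metal shear (0.3125 in plate): yield φR_n = 1.0×0.6×50×0.3125×11.375 = 106.6 kips; rupture φR_n = 0.75×0.6×65×0.3125×11.375 = 104.0 kips; take 104.0 kips (rupture).
Tension yield (gross): A_g = 4.125×0.3125 = 1.2891 in². φR_n = 0.90 × 50 × 1.2891 = 58.0 kips.
Governing: min(90.5, 104.0, 58.0) = 58.0 kips → gross-section yield.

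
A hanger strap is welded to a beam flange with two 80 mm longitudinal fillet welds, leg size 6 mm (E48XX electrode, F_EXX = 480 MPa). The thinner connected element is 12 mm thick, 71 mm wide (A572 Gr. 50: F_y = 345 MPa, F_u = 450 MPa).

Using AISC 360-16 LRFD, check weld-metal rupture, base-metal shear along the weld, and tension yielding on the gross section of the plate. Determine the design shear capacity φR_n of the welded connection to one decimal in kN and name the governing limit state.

Weld metal: throat = 0.707×6 = 4.242 mm, L = 2×80 = 160 mm. φR_n = 0.75 × 0.6 × 480 × 4.242 × 160 = 146.6 kN.
Base metal shear (12 mm plate): yield φR_n = 1.0×0.6×345×12×160 = 397.4 kN; rupture φR_n = 0.75×0.6×450×12×160 = 388.8 kN; take 388.8 kN (rupture).
Tension yield (gross): A_g = 71×12 = 852 mm². φR_n = 0.90 × 345 × 852 = 264.5 kN.
Governing: min(146.6, 388.8, 264.5) = 146.6 kN → weld metal.

146.6 kN (weld metal governs)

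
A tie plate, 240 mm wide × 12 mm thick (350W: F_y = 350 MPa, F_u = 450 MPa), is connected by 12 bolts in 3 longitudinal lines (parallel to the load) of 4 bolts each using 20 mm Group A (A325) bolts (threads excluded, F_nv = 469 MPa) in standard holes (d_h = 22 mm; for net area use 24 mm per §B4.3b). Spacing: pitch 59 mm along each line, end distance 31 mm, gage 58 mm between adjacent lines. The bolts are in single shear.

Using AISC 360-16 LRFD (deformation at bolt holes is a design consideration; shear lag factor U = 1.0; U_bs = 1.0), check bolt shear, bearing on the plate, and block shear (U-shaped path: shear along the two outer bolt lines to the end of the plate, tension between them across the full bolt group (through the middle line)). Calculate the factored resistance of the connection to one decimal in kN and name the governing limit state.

878.0 kN (block shear governs)

Bolt shear: A_b = π(20)²/4 = 314.16 mm². φR_n = 0.75 × 469 × 314.16 × 12 × 1 = 1326.1 kN.
Bearing (12 mm plate, F_u = 450 MPa): end bolts L_c = 31 − 22/2 = 20, R_n = min(1.2×20×12×450, 2.4×20×12×450) = 129.6 kN/bolt; interior L_c = 59 − 22 = 37, R_n = 239.76 kN/bolt. φR_n = 0.75 × (3×129.6 + 9×239.76) = 1910.0 kN.
Block shear: shear path 2×[31+3×59] = 2×208 mm, A_gv = 4992, A_nv = 2×(208 − 3.5×24)×12 = 2976 mm²; tension across gage: (116 − 2×24)×12 = 816 mm². R_n = min(0.6×450×2976, 0.6×350×4992) + 1.0×450×816 = min(803.52, 1048.3) + 367.2 = 1170.7 kN. φR_n = 0.75 × 1170.7 = 878.0 kN.
Governing: min(1326.1, 1910.0, 878.0) = 878.0 kN → block shear.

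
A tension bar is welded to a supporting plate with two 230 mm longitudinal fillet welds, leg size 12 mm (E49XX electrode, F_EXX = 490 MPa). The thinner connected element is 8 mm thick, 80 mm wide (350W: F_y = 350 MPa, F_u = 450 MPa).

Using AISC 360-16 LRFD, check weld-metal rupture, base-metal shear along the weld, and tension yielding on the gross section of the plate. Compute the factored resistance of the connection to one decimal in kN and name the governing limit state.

Weld metal: throat = 0.707×12 = 8.484 mm, L = 2×230 = 460 mm. φR_n = 0.75 × 0.6 × 490 × 8.484 × 460 = 860.5 kN.
Base metal shear (8 mm plate): yield φR_n = 1.0×0.6×350×8×460 = 772.8 kN; rupture φR_n = 0.75×0.6×450×8×460 = 745.2 kN; take 745.2 kN (rupture).
Tension yield (gross): A_g = 80×8 = 640 mm². φR_n = 0.90 × 350 × 640 = 201.6 kN.
Governing: min(860.5, 745.2, 201.6) = 201.6 kN → gross-section yield.

201.6 kN (gross-section yield governs)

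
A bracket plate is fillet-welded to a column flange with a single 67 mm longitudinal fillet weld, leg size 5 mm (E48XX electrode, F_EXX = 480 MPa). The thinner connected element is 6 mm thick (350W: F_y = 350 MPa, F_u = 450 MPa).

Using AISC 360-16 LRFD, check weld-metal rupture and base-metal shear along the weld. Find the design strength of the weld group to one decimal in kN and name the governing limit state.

Weld metal: throat = 0.707×5 = 3.535 mm, L = 67 mm. φR_n = 0.75 × 0.6 × 480 × 3.535 × 67 = 51.2 kN.
Base metal shear (6 mm plate): yield φR_n = 1.0×0.6×350×6×67 = 84.4 kN; rupture φR_n = 0.75×0.6×450×6×67 = 81.4 kN; take 81.4 kN (rupture).
Governing: min(51.2, 81.4) = 51.2 kN → weld metal.

51.2 kN (weld metal governs)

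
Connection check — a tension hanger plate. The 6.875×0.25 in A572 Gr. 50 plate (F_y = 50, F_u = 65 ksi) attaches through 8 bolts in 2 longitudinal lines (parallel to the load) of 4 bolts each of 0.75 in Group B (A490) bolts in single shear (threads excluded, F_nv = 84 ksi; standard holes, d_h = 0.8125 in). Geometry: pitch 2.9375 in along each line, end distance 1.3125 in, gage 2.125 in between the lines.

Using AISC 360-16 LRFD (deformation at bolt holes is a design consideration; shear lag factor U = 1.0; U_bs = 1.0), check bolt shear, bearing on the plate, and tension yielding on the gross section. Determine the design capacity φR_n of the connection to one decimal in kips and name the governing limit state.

77.3 kips (gross-section yield governs)

Bolt shear: A_b = π(0.75)²/4 = 0.44179 in². φR_n = 0.75 × 84 × 0.44179 × 8 × 1 = 222.7 kips.
Bearing (0.25 in plate, F_u = 65 ksi): end bolts L_c = 1.3125 − 0.8125/2 = 0.90625, R_n = min(1.2×0.90625×0.25×65, 2.4×0.75×0.25×65) = 17.672 kips/bolt; interior L_c = 2.9375 − 0.8125 = 2.125, R_n = 29.25 kips/bolt. φR_n = 0.75 × (2×17.672 + 6×29.25) = 158.1 kips.
Tension yield (gross): A_g = 6.875×0.25 = 1.7188 in². φR_n = 0.90 × 50 × 1.7188 = 77.3 kips.
Governing: min(222.7, 158.1, 77.3) = 77.3 kips → gross-section yield.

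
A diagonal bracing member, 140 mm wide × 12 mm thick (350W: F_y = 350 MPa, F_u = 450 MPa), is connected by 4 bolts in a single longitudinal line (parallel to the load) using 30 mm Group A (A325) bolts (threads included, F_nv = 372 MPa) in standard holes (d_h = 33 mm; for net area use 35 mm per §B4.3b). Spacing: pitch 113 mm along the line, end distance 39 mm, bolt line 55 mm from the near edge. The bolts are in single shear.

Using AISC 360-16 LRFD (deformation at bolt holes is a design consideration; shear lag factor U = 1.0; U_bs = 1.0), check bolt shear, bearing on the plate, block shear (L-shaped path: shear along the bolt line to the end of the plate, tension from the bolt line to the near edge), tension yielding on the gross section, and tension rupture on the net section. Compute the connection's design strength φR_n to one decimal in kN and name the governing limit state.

Bolt shear: A_b = π(30)²/4 = 706.86 mm². φR_n = 0.75 × 372 × 706.86 × 4 × 1 = 788.9 kN.
Bearing (12 mm plate, F_u = 450 MPa): end bolts L_c = 39 − 33/2 = 22.5, R_n = min(1.2×22.5×12×450, 2.4×30×12×450) = 145.8 kN/bolt; interior L_c = 113 − 33 = 80, R_n = 388.8 kN/bolt. φR_n = 0.75 × (1×145.8 + 3×388.8) = 984.2 kN.
Block shear: shear path 1×[39+3×113] = 1×378 mm, A_gv = 4536, A_nv = 1×(378 − 3.5×35)×12 = 3066 mm²; tension to near edge: (55 − 0.5×35)×12 = 450 mm². R_n = min(0.6×450×3066, 0.6×350×4536) + 1.0×450×450 = min(827.82, 952.56) + 202.5 = 1030.3 kN. φR_n = 0.75 × 1030.3 = 772.7 kN.
Tension yield (gross): A_g = 140×12 = 1680 mm². φR_n = 0.90 × 350 × 1680 = 529.2 kN.
Tension rupture (net): A_n = (140 − 1×35)×12 = 1260 mm² (U = 1.0, A_e = A_n). φR_n = 0.75 × 450 × 1260 = 425.3 kN.
Governing: min(788.9, 984.2, 772.7, 529.2, 425.3) = 425.3 kN → net-section rupture.

425.3 kN (net-section rupture governs)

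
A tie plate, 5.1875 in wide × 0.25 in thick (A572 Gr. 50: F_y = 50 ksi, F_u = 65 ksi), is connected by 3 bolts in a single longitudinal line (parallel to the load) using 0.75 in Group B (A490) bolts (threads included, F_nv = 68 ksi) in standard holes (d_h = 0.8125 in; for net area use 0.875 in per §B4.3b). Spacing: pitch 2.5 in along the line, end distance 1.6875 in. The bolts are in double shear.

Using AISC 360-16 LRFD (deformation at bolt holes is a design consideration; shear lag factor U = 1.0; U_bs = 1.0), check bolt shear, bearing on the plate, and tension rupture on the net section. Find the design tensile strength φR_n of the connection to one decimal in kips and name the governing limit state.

52.6 kips (net-section rupture governs)

Bolt shear: A_b = π(0.75)²/4 = 0.44179 in². φR_n = 0.75 × 68 × 0.44179 × 3 × 2 = 135.2 kips.
Bearing (0.25 in plate, F_u = 65 ksi): end bolts L_c = 1.6875 − 0.8125/2 = 1.28125, R_n = min(1.2×1.28125×0.25×65, 2.4×0.75×0.25×65) = 24.984 kips/bolt; interior L_c = 2.5 − 0.8125 = 1.6875, R_n = 29.25 kips/bolt. φR_n = 0.75 × (1×24.984 + 2×29.25) = 62.6 kips.
Tension rupture (net): A_n = (5.1875 − 1×0.875)×0.25 = 1.0781 in² (U = 1.0, A_e = A_n). φR_n = 0.75 × 65 × 1.0781 = 52.6 kips.
Governing: min(135.2, 62.6, 52.6) = 52.6 kips → net-section rupture.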